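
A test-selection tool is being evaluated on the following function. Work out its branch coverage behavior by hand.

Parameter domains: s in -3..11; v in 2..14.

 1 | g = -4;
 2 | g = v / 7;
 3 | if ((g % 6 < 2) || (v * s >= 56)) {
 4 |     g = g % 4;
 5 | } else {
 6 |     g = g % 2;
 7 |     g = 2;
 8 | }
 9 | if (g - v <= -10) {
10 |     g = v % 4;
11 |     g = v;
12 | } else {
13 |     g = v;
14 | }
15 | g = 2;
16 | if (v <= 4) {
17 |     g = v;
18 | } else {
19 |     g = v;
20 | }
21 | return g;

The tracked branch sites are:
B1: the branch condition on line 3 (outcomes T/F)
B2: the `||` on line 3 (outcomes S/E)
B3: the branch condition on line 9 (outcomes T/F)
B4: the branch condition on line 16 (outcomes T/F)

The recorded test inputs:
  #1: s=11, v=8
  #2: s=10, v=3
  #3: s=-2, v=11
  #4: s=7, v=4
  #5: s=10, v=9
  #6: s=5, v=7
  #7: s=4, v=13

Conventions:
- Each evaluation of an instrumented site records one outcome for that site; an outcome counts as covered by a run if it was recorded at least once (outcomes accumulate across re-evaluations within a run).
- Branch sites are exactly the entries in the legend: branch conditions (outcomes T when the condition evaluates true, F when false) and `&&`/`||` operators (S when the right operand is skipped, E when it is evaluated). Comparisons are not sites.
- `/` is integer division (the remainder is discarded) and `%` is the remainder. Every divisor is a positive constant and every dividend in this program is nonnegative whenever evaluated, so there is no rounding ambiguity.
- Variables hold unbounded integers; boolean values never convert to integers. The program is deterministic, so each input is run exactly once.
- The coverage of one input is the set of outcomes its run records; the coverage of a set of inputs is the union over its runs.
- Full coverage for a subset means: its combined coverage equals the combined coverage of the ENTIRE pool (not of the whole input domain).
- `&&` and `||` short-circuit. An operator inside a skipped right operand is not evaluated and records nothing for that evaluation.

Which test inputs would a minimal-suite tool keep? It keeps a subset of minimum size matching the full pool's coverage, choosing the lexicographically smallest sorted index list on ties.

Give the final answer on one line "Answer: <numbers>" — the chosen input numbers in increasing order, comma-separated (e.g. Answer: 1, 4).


run #1 (s=11, v=8) records B1=T, B2=S, B3=F, B4=F
run #2 (s=10, v=3) records B1=T, B2=S, B3=F, B4=T
run #3 (s=-2, v=11) records B1=T, B2=S, B3=T, B4=F
run #4 (s=7, v=4) records B1=T, B2=S, B3=F, B4=T
run #5 (s=10, v=9) records B1=T, B2=S, B3=F, B4=F
run #6 (s=5, v=7) records B1=T, B2=S, B3=F, B4=F
run #7 (s=4, v=13) records B1=T, B2=S, B3=T, B4=F
together the pool reaches 6 outcomes: B1=T, B2=S, B3=T, B3=F, B4=T, B4=F
checked all size-1 subsets: none covers 6 outcomes (max 4/6)
at size 2, {2, 3} reaches all 6 outcomes; every lexicographically earlier size-2 subset fails
Answer: 2, 3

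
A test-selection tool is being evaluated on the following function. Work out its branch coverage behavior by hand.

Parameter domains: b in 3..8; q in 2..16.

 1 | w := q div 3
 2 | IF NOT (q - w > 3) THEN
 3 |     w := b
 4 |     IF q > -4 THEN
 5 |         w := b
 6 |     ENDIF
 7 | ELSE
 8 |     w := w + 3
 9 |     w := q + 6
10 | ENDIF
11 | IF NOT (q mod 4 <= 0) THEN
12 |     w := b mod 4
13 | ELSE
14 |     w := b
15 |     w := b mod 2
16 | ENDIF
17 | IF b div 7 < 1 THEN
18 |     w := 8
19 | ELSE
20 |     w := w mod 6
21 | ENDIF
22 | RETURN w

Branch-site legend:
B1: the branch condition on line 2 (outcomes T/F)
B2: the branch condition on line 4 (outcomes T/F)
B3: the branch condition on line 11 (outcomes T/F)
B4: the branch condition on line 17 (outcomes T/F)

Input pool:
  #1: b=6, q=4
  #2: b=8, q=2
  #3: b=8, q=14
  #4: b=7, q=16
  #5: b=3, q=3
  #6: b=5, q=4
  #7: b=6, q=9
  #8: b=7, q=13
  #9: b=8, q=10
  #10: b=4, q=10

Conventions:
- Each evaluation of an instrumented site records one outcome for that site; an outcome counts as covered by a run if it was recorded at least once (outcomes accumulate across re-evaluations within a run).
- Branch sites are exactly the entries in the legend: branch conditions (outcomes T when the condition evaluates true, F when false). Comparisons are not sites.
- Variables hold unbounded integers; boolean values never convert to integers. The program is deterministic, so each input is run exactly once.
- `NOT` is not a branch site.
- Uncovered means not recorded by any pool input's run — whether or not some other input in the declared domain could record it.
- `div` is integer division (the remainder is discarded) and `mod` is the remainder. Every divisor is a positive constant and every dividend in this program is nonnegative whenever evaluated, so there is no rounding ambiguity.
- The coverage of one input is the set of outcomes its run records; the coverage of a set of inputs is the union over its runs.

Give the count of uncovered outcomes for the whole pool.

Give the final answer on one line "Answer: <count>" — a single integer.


run #1 (b=6, q=4) runs B1->T, B2->T, B3->F, B4->T; records B1=T, B2=T, B3=F, B4=T
run #2 (b=8, q=2) runs B1->T, B2->T, B3->T, B4->F; records B1=T, B2=T, B3=T, B4=F
run #3 (b=8, q=14) runs B1->F, B3->T, B4->F; records B1=F, B3=T, B4=F
run #4 (b=7, q=16) runs B1->F, B3->F, B4->F; records B1=F, B3=F, B4=F
run #5 (b=3, q=3) runs B1->T, B2->T, B3->T, B4->T; records B1=T, B2=T, B3=T, B4=T
run #6 (b=5, q=4) runs B1->T, B2->T, B3->F, B4->T; records B1=T, B2=T, B3=F, B4=T
run #7 (b=6, q=9) runs B1->F, B3->T, B4->T; records B1=F, B3=T, B4=T
run #8 (b=7, q=13) runs B1->F, B3->T, B4->F; records B1=F, B3=T, B4=F
run #9 (b=8, q=10) runs B1->F, B3->T, B4->F; records B1=F, B3=T, B4=F
run #10 (b=4, q=10) runs B1->F, B3->T, B4->T; records B1=F, B3=T, B4=T
union over the pool: B1=T, B1=F, B2=T, B3=T, B3=F, B4=T, B4=F
uncovered (1 of 8): B2=F
Answer: 1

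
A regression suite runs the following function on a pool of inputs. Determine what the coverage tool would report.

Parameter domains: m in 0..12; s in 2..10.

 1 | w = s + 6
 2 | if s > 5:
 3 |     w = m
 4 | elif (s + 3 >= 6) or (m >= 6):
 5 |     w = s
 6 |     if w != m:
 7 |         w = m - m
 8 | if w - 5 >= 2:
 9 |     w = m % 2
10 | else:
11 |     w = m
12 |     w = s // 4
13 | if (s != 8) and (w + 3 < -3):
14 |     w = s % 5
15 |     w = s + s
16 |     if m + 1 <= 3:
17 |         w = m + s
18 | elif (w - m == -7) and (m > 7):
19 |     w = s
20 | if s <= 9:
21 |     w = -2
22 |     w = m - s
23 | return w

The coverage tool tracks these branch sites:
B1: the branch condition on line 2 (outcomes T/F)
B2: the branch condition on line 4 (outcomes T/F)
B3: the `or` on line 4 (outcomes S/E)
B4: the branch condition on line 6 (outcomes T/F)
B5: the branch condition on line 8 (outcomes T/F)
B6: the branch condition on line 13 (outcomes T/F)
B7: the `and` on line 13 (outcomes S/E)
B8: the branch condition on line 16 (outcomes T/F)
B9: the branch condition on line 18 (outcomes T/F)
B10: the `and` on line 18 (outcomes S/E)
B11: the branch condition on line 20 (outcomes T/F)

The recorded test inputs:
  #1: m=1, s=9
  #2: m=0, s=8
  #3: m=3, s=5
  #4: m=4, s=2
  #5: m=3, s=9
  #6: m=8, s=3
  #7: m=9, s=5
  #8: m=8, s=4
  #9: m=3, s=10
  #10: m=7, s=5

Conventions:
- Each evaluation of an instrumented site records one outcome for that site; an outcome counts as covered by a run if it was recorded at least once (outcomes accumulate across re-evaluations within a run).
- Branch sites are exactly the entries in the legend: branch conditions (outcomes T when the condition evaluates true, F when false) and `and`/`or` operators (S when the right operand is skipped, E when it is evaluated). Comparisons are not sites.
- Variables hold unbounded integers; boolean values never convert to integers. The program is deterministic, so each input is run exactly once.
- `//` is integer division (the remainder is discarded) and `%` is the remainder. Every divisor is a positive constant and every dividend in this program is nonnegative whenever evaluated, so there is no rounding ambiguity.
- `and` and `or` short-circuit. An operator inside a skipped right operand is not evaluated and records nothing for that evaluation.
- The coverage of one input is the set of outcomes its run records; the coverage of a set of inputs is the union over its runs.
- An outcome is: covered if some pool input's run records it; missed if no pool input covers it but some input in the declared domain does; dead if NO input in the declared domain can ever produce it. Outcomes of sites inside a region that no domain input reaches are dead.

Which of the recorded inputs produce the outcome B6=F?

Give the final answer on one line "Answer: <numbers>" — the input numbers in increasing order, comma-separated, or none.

input #1 (m=1, s=9): covers B6=F
input #2 (m=0, s=8): covers B6=F
input #3 (m=3, s=5): covers B6=F
input #4 (m=4, s=2): covers B6=F
input #5 (m=3, s=9): covers B6=F
input #6 (m=8, s=3): covers B6=F
input #7 (m=9, s=5): covers B6=F
input #8 (m=8, s=4): covers B6=F
input #9 (m=3, s=10): covers B6=F
input #10 (m=7, s=5): covers B6=F

Answer: 1, 2, 3, 4, 5, 6, 7, 8, 9, 10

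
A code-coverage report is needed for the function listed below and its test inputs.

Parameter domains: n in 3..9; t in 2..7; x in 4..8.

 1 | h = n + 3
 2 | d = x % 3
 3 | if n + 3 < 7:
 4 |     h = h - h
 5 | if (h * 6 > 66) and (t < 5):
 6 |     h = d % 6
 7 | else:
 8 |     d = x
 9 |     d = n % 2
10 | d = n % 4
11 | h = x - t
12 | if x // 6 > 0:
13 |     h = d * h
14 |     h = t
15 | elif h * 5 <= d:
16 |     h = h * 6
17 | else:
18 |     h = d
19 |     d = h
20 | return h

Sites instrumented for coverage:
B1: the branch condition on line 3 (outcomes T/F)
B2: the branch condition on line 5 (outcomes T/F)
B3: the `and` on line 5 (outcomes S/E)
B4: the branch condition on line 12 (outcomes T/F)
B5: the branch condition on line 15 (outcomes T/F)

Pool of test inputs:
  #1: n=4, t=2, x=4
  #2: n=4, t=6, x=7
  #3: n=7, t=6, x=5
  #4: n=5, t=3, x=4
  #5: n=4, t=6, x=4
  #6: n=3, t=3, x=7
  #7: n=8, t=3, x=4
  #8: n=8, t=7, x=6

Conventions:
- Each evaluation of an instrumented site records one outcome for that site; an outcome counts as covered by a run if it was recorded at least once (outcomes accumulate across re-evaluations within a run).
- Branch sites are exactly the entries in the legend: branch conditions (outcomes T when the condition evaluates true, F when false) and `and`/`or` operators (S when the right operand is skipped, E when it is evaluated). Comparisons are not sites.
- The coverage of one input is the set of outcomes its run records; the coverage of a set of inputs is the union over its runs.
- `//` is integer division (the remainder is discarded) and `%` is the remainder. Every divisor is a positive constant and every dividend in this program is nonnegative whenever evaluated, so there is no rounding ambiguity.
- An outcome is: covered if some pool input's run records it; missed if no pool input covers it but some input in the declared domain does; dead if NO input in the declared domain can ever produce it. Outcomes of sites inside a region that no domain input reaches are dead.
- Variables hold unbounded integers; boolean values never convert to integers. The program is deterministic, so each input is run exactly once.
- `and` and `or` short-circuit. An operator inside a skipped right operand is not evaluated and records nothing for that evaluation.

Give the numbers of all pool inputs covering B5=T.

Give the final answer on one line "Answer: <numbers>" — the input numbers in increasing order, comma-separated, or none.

input #1 (n=4, t=2, x=4): does not produce B5=T
input #2 (n=4, t=6, x=7): does not produce B5=T
input #3 (n=7, t=6, x=5): produces B5=T
input #4 (n=5, t=3, x=4): does not produce B5=T
input #5 (n=4, t=6, x=4): produces B5=T
input #6 (n=3, t=3, x=7): does not produce B5=T
input #7 (n=8, t=3, x=4): does not produce B5=T
input #8 (n=8, t=7, x=6): does not produce B5=T

Answer: 3, 5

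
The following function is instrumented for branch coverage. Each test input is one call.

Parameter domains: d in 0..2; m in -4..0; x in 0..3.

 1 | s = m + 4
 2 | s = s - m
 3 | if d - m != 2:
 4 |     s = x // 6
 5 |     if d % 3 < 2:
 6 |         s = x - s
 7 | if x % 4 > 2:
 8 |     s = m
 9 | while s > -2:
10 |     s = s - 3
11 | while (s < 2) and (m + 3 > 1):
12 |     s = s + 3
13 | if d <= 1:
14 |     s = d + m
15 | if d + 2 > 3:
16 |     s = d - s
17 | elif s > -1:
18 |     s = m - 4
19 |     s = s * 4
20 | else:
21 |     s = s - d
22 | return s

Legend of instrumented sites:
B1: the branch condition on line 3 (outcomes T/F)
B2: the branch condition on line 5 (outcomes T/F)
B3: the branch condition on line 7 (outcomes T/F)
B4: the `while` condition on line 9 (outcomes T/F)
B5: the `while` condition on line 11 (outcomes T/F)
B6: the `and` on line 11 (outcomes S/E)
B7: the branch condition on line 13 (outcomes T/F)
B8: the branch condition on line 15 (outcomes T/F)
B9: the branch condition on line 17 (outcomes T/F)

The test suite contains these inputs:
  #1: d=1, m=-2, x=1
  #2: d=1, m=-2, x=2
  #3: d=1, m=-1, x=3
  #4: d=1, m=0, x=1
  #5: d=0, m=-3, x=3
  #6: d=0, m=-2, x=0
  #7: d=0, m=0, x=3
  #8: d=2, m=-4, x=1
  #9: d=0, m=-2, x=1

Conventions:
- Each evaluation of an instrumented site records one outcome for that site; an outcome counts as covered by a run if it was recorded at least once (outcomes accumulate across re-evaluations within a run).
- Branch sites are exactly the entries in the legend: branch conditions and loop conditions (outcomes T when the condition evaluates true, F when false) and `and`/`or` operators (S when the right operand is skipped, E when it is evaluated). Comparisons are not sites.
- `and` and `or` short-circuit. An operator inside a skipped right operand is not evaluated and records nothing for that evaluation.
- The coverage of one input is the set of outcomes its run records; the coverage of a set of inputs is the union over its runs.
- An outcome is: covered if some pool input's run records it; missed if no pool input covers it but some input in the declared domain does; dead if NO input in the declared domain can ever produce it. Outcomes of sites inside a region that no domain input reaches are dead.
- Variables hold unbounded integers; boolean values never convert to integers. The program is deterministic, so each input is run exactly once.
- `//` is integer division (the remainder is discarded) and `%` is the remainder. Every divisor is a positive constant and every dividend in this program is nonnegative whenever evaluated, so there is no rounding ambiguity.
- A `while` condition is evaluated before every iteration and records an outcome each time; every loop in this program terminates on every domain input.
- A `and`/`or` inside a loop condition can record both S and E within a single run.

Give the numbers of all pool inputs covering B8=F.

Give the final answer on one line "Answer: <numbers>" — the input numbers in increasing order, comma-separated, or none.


input #1 (d=1, m=-2, x=1): produces B8=F
input #2 (d=1, m=-2, x=2): produces B8=F
input #3 (d=1, m=-1, x=3): produces B8=F
input #4 (d=1, m=0, x=1): produces B8=F
input #5 (d=0, m=-3, x=3): produces B8=F
input #6 (d=0, m=-2, x=0): produces B8=F
input #7 (d=0, m=0, x=3): produces B8=F
input #8 (d=2, m=-4, x=1): does not produce B8=F
input #9 (d=0, m=-2, x=1): produces B8=F
Answer: 1, 2, 3, 4, 5, 6, 7, 9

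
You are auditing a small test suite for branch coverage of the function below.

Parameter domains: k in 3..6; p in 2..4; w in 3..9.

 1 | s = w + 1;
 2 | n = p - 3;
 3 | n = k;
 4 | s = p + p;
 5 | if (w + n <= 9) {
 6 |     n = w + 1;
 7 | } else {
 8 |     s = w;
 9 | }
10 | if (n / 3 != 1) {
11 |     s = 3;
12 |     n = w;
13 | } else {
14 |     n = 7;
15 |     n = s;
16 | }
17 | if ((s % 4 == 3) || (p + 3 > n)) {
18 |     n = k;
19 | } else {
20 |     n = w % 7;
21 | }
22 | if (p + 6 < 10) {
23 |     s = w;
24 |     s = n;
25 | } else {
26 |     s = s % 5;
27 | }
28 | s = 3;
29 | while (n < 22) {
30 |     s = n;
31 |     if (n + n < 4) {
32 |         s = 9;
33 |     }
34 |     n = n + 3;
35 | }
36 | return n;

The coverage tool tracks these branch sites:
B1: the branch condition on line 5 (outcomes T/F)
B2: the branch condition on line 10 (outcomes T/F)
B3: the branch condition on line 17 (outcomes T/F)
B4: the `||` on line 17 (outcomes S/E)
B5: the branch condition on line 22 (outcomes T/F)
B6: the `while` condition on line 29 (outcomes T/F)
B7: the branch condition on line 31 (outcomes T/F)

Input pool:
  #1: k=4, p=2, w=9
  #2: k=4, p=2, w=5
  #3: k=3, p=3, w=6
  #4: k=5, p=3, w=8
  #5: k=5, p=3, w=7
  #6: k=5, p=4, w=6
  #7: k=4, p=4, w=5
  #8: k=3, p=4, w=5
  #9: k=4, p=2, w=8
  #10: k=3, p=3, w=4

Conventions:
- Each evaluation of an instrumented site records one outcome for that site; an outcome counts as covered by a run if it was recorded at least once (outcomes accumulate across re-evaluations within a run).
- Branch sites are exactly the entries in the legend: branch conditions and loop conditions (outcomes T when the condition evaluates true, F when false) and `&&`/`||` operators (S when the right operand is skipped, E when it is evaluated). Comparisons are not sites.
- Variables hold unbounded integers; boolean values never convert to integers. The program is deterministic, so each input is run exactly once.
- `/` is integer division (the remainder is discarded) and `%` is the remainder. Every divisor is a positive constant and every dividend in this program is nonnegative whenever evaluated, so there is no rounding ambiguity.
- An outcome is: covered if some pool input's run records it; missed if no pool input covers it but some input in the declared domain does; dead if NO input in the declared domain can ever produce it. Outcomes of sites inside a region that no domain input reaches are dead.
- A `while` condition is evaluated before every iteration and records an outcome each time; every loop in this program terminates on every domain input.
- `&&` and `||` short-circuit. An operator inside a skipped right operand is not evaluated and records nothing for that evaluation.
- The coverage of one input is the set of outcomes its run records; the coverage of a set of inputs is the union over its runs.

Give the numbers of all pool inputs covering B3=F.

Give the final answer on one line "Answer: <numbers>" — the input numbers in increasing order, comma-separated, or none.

input #1 (k=4, p=2, w=9): covers B3=F
input #2 (k=4, p=2, w=5): misses B3=F
input #3 (k=3, p=3, w=6): misses B3=F
input #4 (k=5, p=3, w=8): covers B3=F
input #5 (k=5, p=3, w=7): misses B3=F
input #6 (k=5, p=4, w=6): misses B3=F
input #7 (k=4, p=4, w=5): misses B3=F
input #8 (k=3, p=4, w=5): misses B3=F
input #9 (k=4, p=2, w=8): covers B3=F
input #10 (k=3, p=3, w=4): covers B3=F

Answer: 1, 4, 9, 10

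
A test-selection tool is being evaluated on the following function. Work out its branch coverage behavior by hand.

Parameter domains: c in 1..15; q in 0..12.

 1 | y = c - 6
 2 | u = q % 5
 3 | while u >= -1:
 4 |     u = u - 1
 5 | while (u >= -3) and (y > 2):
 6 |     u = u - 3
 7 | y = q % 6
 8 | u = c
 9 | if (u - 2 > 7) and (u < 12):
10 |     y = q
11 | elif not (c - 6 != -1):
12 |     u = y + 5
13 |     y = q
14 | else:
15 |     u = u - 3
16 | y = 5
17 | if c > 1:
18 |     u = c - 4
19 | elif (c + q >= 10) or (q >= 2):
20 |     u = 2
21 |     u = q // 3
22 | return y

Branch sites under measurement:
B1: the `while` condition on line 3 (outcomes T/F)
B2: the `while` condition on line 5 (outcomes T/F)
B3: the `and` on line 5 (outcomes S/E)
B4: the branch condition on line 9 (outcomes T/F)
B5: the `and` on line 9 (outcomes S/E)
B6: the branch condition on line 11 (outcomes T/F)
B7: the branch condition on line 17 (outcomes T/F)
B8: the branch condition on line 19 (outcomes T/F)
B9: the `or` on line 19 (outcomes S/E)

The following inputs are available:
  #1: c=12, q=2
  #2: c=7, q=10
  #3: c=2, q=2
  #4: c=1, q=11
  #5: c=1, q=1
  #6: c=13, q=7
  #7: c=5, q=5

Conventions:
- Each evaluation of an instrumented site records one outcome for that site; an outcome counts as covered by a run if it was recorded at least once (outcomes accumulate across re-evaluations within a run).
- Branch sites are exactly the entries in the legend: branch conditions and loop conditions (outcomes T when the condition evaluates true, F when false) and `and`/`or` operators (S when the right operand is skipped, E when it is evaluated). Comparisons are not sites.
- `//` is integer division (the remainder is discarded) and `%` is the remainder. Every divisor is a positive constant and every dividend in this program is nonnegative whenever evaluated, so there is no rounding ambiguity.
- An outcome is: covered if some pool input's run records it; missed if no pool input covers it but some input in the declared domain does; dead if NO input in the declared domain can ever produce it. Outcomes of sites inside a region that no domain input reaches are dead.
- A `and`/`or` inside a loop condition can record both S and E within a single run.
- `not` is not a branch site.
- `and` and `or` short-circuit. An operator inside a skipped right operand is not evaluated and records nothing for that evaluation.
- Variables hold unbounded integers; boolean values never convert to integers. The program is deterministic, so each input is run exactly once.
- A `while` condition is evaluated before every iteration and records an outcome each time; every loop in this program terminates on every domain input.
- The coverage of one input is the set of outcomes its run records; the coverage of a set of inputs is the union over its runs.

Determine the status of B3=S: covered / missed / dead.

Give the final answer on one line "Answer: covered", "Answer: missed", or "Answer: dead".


B3=S is recorded by pool input(s) 1, 6 -> covered
Answer: covered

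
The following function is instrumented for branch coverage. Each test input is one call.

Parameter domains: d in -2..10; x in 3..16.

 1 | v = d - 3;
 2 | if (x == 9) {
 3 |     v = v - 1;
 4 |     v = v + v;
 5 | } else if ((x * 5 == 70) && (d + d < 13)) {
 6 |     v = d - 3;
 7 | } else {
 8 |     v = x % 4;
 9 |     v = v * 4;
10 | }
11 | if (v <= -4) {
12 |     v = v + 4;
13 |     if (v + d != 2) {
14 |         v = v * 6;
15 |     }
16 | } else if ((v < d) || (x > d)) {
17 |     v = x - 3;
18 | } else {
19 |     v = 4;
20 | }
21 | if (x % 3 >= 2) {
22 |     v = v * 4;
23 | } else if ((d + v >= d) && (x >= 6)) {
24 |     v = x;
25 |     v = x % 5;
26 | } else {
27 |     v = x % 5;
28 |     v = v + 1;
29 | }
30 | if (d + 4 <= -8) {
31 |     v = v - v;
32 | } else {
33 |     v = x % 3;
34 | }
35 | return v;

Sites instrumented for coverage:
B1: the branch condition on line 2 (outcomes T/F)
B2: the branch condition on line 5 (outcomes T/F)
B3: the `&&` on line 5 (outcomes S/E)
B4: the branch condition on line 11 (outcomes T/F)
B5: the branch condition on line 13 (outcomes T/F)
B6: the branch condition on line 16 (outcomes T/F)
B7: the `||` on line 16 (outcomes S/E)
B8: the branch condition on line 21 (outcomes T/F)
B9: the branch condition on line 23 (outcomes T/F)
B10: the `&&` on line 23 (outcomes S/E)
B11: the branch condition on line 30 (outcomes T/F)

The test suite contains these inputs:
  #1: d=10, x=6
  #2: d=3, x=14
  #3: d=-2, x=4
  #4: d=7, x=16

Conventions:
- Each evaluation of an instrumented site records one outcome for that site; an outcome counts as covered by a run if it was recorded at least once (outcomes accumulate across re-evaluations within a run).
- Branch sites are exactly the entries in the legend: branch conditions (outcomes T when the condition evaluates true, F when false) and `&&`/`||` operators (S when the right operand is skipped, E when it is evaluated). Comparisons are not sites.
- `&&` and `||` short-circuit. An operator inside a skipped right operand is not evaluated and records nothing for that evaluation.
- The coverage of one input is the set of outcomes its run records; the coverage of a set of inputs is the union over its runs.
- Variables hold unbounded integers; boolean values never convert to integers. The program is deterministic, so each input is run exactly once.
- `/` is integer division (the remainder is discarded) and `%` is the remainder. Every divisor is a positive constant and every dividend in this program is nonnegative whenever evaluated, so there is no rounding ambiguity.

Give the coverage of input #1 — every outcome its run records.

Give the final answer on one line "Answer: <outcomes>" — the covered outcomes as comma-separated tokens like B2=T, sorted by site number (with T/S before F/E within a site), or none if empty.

Tracing the run of input #1 (d=10, x=6):
  B1->F, B3->S, B2->F, B4->F, B7->S, B6->T, B8->F, B10->E, B9->T, B11->F
as a set, this run covers: B1=F, B2=F, B3=S, B4=F, B6=T, B7=S, B8=F, B9=T, B10=E, B11=F

Answer: B1=F, B2=F, B3=S, B4=F, B6=T, B7=S, B8=F, B9=T, B10=E, B11=F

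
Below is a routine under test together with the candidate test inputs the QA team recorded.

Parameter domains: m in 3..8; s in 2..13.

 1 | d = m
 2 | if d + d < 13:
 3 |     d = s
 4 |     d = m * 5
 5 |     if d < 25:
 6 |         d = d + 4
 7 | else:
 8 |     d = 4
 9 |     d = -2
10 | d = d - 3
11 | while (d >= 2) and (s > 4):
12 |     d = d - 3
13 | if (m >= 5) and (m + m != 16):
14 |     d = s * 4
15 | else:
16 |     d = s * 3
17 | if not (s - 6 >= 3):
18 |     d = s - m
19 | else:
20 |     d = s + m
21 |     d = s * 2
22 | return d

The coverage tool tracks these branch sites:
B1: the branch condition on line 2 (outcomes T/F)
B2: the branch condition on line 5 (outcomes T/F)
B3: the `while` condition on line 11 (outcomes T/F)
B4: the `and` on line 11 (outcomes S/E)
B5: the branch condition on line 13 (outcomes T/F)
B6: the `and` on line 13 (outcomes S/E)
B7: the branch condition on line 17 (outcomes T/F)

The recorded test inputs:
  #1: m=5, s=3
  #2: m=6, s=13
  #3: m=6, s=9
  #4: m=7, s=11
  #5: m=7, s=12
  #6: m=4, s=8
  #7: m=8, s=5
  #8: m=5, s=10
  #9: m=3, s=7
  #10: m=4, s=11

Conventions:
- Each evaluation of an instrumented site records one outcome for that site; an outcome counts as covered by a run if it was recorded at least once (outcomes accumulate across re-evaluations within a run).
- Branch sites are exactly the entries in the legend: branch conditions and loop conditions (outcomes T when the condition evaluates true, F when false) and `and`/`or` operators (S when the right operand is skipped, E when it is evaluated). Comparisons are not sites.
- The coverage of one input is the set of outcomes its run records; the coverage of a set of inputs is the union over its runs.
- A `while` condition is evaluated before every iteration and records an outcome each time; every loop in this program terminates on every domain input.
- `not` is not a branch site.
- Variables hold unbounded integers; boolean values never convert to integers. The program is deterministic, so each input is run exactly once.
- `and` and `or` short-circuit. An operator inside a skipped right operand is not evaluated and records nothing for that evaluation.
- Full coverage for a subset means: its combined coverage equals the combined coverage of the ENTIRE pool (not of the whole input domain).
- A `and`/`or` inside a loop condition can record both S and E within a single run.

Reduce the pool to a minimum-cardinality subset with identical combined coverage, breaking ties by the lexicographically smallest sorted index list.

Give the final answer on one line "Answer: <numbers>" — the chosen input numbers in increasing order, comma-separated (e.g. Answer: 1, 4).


test 1 (m=5, s=3) fires B1->T, B2->F, B4->E, B3->F, B6->E, B5->T, B7->T; hits B1=T, B2=F, B3=F, B4=E, B5=T, B6=E, B7=T
test 2 (m=6, s=13) fires B1->T, B2->F, B4->E, B3->T, B4->E, B3->T, B4->E, B3->T, B4->E, B3->T, B4->E, B3->T, B4->E, B3->T, ...; hits B1=T, B2=F, B3=T, B3=F, B4=S, B4=E, B5=T, B6=E, B7=F
test 3 (m=6, s=9) fires B1->T, B2->F, B4->E, B3->T, B4->E, B3->T, B4->E, B3->T, B4->E, B3->T, B4->E, B3->T, B4->E, B3->T, ...; hits B1=T, B2=F, B3=T, B3=F, B4=S, B4=E, B5=T, B6=E, B7=F
test 4 (m=7, s=11) fires B1->F, B4->S, B3->F, B6->E, B5->T, B7->F; hits B1=F, B3=F, B4=S, B5=T, B6=E, B7=F
test 5 (m=7, s=12) fires B1->F, B4->S, B3->F, B6->E, B5->T, B7->F; hits B1=F, B3=F, B4=S, B5=T, B6=E, B7=F
test 6 (m=4, s=8) fires B1->T, B2->T, B4->E, B3->T, B4->E, B3->T, B4->E, B3->T, B4->E, B3->T, B4->E, B3->T, B4->E, B3->T, ...; hits B1=T, B2=T, B3=T, B3=F, B4=S, B4=E, B5=F, B6=S, B7=T
test 7 (m=8, s=5) fires B1->F, B4->S, B3->F, B6->E, B5->F, B7->T; hits B1=F, B3=F, B4=S, B5=F, B6=E, B7=T
test 8 (m=5, s=10) fires B1->T, B2->F, B4->E, B3->T, B4->E, B3->T, B4->E, B3->T, B4->E, B3->T, B4->E, B3->T, B4->E, B3->T, ...; hits B1=T, B2=F, B3=T, B3=F, B4=S, B4=E, B5=T, B6=E, B7=F
test 9 (m=3, s=7) fires B1->T, B2->T, B4->E, B3->T, B4->E, B3->T, B4->E, B3->T, B4->E, B3->T, B4->E, B3->T, B4->S, B3->F, ...; hits B1=T, B2=T, B3=T, B3=F, B4=S, B4=E, B5=F, B6=S, B7=T
test 10 (m=4, s=11) fires B1->T, B2->T, B4->E, B3->T, B4->E, B3->T, B4->E, B3->T, B4->E, B3->T, B4->E, B3->T, B4->E, B3->T, ...; hits B1=T, B2=T, B3=T, B3=F, B4=S, B4=E, B5=F, B6=S, B7=F
together the pool reaches 14 outcomes: B1=T, B1=F, B2=T, B2=F, B3=T, B3=F, B4=S, B4=E, B5=T, B5=F, B6=S, B6=E, B7=T, B7=F
size 1 is not enough: best union over all size-1 subsets is 9/14
size 2 is not enough: best union over all size-2 subsets is 13/14
at size 3, {1, 4, 6} reaches all 14 outcomes; every lexicographically earlier size-3 subset fails
Answer: 1, 4, 6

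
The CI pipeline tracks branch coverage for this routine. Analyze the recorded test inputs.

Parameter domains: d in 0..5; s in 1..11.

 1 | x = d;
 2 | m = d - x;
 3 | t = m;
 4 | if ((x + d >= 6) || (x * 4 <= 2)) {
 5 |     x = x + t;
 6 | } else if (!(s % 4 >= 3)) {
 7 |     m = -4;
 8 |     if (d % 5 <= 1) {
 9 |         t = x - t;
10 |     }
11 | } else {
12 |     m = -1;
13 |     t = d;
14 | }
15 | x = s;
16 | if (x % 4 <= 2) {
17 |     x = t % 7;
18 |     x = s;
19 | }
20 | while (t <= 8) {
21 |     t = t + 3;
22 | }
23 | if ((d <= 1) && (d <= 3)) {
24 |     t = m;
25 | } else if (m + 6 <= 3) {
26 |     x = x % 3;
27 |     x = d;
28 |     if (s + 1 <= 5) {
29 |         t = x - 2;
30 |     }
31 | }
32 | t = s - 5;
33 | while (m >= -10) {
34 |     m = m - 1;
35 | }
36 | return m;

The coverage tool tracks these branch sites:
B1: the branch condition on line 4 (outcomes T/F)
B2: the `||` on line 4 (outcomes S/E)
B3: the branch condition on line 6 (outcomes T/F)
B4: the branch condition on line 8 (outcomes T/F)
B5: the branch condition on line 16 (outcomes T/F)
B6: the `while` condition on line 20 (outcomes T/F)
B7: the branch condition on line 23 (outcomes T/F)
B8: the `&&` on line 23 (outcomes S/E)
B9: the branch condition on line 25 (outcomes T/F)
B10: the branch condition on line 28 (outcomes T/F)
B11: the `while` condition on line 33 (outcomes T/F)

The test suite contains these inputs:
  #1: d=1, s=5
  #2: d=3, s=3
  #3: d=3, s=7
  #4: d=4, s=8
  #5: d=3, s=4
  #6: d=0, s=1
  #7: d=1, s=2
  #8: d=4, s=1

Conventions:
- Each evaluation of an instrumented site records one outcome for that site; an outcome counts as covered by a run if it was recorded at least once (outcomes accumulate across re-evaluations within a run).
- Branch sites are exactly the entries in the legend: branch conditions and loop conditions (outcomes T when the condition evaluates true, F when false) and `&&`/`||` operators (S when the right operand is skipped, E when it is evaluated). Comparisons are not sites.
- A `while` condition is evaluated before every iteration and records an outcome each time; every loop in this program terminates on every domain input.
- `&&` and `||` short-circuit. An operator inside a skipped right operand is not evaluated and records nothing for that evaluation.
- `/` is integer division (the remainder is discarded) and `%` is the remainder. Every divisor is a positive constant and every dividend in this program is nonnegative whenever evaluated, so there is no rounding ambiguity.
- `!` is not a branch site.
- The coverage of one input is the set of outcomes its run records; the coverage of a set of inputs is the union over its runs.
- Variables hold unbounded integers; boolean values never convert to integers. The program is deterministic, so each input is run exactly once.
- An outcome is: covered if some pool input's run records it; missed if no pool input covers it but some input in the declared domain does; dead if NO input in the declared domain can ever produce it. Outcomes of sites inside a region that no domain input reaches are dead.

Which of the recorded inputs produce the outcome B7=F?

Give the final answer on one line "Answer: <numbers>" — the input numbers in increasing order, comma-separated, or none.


input #1 (d=1, s=5): misses B7=F
input #2 (d=3, s=3): covers B7=F
input #3 (d=3, s=7): covers B7=F
input #4 (d=4, s=8): covers B7=F
input #5 (d=3, s=4): covers B7=F
input #6 (d=0, s=1): misses B7=F
input #7 (d=1, s=2): misses B7=F
input #8 (d=4, s=1): covers B7=F
Answer: 2, 3, 4, 5, 8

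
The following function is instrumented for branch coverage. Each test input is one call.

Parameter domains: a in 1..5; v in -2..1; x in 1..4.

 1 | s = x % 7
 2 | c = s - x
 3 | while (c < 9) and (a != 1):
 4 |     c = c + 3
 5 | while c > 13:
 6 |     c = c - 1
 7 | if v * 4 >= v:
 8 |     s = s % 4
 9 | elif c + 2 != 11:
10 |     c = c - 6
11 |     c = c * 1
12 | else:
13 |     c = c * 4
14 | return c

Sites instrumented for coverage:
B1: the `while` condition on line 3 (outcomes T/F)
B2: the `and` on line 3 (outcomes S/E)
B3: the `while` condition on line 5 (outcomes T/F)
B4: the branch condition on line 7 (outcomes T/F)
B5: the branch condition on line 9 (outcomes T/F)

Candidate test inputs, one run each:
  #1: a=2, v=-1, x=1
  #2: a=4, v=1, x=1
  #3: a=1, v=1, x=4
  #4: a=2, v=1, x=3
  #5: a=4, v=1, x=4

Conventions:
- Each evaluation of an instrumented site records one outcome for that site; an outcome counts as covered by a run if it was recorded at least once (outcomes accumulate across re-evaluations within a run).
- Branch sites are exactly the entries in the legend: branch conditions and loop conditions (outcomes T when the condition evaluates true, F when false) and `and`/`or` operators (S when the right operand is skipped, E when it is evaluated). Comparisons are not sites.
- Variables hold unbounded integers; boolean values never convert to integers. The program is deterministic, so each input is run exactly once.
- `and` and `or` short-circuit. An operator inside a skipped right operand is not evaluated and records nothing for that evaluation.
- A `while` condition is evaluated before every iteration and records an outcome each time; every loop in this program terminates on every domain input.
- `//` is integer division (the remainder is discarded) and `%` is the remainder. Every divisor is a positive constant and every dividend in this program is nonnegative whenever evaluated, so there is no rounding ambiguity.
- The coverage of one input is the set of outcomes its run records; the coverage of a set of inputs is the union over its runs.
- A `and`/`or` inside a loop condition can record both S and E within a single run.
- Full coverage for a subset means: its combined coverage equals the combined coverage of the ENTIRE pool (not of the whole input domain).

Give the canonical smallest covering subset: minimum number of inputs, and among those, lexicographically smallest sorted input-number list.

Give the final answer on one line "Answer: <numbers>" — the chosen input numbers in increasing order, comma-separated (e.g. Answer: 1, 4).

#1 (a=2, v=-1, x=1) -> B2->E, B1->T, B2->E, B1->T, B2->E, B1->T, B2->S, B1->F, B3->F, B4->F, B5->F; covered: B1=T, B1=F, B2=S, B2=E, B3=F, B4=F, B5=F
#2 (a=4, v=1, x=1) -> B2->E, B1->T, B2->E, B1->T, B2->E, B1->T, B2->S, B1->F, B3->F, B4->T; covered: B1=T, B1=F, B2=S, B2=E, B3=F, B4=T
#3 (a=1, v=1, x=4) -> B2->E, B1->F, B3->F, B4->T; covered: B1=F, B2=E, B3=F, B4=T
#4 (a=2, v=1, x=3) -> B2->E, B1->T, B2->E, B1->T, B2->E, B1->T, B2->S, B1->F, B3->F, B4->T; covered: B1=T, B1=F, B2=S, B2=E, B3=F, B4=T
#5 (a=4, v=1, x=4) -> B2->E, B1->T, B2->E, B1->T, B2->E, B1->T, B2->S, B1->F, B3->F, B4->T; covered: B1=T, B1=F, B2=S, B2=E, B3=F, B4=T
together the pool reaches 8 outcomes: B1=T, B1=F, B2=S, B2=E, B3=F, B4=T, B4=F, B5=F
every size-1 subset falls short of the 8 outcomes (best: 7/8)
inputs {1, 2} (size 2) cover everything; no size-2 subset with a lexicographically smaller index list covers all 8

Answer: 1, 2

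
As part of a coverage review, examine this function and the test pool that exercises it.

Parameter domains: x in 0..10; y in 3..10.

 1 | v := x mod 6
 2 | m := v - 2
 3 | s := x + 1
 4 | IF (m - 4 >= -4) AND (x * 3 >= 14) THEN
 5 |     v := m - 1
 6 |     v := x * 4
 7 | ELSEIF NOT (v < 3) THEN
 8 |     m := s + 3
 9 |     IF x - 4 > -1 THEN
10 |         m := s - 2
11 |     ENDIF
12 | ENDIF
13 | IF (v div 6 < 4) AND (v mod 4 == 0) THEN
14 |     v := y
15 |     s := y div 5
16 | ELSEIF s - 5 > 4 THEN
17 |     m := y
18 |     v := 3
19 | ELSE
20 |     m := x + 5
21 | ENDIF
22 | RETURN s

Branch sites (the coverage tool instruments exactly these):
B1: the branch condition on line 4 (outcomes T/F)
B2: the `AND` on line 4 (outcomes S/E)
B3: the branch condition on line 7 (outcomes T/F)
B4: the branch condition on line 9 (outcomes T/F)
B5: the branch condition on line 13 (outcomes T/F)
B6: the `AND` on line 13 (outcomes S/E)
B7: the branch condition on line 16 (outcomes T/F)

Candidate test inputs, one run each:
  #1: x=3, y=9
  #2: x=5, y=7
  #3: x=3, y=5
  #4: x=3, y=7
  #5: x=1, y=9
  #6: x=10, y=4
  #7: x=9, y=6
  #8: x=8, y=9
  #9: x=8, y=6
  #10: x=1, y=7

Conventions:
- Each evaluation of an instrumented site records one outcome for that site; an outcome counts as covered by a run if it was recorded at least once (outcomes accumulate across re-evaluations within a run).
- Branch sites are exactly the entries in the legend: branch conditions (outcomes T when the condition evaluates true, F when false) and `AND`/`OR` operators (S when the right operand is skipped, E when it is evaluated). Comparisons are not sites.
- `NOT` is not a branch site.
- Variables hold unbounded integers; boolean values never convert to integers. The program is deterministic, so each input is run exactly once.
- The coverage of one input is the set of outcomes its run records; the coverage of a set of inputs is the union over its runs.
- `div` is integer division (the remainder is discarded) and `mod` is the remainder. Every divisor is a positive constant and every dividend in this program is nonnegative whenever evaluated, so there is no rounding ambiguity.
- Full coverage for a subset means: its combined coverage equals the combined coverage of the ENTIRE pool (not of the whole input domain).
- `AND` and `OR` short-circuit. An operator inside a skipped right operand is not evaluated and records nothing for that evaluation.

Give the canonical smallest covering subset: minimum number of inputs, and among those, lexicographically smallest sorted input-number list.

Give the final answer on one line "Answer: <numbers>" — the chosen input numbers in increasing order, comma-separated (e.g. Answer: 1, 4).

run #1 (x=3, y=9) runs B2->E, B1->F, B3->T, B4->F, B6->E, B5->F, B7->F; records B1=F, B2=E, B3=T, B4=F, B5=F, B6=E, B7=F
run #2 (x=5, y=7) runs B2->E, B1->T, B6->E, B5->T; records B1=T, B2=E, B5=T, B6=E
run #3 (x=3, y=5) runs B2->E, B1->F, B3->T, B4->F, B6->E, B5->F, B7->F; records B1=F, B2=E, B3=T, B4=F, B5=F, B6=E, B7=F
run #4 (x=3, y=7) runs B2->E, B1->F, B3->T, B4->F, B6->E, B5->F, B7->F; records B1=F, B2=E, B3=T, B4=F, B5=F, B6=E, B7=F
run #5 (x=1, y=9) runs B2->S, B1->F, B3->F, B6->E, B5->F, B7->F; records B1=F, B2=S, B3=F, B5=F, B6=E, B7=F
run #6 (x=10, y=4) runs B2->E, B1->T, B6->S, B5->F, B7->T; records B1=T, B2=E, B5=F, B6=S, B7=T
run #7 (x=9, y=6) runs B2->E, B1->T, B6->S, B5->F, B7->T; records B1=T, B2=E, B5=F, B6=S, B7=T
run #8 (x=8, y=9) runs B2->E, B1->T, B6->S, B5->F, B7->F; records B1=T, B2=E, B5=F, B6=S, B7=F
run #9 (x=8, y=6) runs B2->E, B1->T, B6->S, B5->F, B7->F; records B1=T, B2=E, B5=F, B6=S, B7=F
run #10 (x=1, y=7) runs B2->S, B1->F, B3->F, B6->E, B5->F, B7->F; records B1=F, B2=S, B3=F, B5=F, B6=E, B7=F
union over all inputs: B1=T, B1=F, B2=S, B2=E, B3=T, B3=F, B4=F, B5=T, B5=F, B6=S, B6=E, B7=T, B7=F (13 outcomes)
size 1 is not enough: best union over all size-1 subsets is 7/13
size 2 is not enough: best union over all size-2 subsets is 10/13
size 3 is not enough: best union over all size-3 subsets is 12/13
size 4: inputs {1, 2, 5, 6} cover all 13 outcomes, and no lexicographically smaller subset of this size does

Answer: 1, 2, 5, 6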